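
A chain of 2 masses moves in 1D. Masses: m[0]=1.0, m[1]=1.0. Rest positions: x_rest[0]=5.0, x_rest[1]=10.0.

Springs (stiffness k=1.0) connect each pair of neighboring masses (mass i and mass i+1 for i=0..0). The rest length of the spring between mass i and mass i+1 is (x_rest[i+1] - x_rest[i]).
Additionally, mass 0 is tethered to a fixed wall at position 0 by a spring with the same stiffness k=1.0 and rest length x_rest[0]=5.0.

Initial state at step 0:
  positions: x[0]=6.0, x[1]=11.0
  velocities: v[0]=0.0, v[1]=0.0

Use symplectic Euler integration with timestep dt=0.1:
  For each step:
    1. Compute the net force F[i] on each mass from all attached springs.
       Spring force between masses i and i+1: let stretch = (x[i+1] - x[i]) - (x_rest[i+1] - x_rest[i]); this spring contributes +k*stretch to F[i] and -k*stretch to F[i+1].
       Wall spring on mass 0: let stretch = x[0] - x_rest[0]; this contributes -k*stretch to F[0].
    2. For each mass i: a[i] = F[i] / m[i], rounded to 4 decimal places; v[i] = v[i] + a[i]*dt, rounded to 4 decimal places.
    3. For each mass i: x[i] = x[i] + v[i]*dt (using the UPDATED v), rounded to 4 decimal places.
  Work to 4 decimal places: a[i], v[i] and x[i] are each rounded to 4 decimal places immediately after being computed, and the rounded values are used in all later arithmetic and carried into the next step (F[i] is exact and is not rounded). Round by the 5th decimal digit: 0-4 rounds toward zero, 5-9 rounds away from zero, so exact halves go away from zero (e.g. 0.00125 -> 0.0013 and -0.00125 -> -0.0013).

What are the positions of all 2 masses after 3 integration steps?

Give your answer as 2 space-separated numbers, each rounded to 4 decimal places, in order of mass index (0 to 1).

Step 0: x=[6.0000 11.0000] v=[0.0000 0.0000]
Step 1: x=[5.9900 11.0000] v=[-0.1000 0.0000]
Step 2: x=[5.9702 10.9999] v=[-0.1980 -0.0010]
Step 3: x=[5.9410 10.9995] v=[-0.2921 -0.0040]

Answer: 5.9410 10.9995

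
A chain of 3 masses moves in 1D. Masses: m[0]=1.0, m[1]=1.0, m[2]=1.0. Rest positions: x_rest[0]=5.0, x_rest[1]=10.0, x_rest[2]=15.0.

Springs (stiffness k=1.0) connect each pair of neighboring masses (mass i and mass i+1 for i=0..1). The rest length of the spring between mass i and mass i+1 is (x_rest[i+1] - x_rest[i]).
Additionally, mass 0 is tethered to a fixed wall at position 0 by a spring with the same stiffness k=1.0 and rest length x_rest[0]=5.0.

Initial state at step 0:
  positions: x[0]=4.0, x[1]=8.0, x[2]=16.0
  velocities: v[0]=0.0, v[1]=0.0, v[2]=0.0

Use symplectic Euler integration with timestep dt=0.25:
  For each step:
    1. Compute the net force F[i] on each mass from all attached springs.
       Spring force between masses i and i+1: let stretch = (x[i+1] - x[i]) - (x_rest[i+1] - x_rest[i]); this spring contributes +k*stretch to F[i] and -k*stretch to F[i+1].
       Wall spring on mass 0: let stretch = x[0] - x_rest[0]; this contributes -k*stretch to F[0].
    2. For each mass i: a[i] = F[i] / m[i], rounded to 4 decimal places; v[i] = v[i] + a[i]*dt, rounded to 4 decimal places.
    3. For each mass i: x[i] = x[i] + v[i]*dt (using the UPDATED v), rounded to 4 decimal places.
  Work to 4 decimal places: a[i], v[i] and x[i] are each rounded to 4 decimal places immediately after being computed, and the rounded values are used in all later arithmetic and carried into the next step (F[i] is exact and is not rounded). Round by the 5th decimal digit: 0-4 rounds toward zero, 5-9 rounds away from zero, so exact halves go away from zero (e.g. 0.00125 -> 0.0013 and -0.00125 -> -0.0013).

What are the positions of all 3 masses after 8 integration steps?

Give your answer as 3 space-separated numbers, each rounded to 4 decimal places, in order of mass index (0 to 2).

Step 0: x=[4.0000 8.0000 16.0000] v=[0.0000 0.0000 0.0000]
Step 1: x=[4.0000 8.2500 15.8125] v=[0.0000 1.0000 -0.7500]
Step 2: x=[4.0156 8.7070 15.4649] v=[0.0625 1.8281 -1.3906]
Step 3: x=[4.0735 9.2932 15.0074] v=[0.2315 2.3447 -1.8301]
Step 4: x=[4.2030 9.9103 14.5052] v=[0.5181 2.4683 -2.0087]
Step 5: x=[4.4266 10.4579 14.0284] v=[0.8942 2.1902 -1.9074]
Step 6: x=[4.7505 10.8517 13.6409] v=[1.2954 1.5750 -1.5500]
Step 7: x=[5.1588 11.0385 13.3916] v=[1.6331 0.7470 -0.9973]
Step 8: x=[5.6121 11.0048 13.3077] v=[1.8133 -0.1347 -0.3356]

Answer: 5.6121 11.0048 13.3077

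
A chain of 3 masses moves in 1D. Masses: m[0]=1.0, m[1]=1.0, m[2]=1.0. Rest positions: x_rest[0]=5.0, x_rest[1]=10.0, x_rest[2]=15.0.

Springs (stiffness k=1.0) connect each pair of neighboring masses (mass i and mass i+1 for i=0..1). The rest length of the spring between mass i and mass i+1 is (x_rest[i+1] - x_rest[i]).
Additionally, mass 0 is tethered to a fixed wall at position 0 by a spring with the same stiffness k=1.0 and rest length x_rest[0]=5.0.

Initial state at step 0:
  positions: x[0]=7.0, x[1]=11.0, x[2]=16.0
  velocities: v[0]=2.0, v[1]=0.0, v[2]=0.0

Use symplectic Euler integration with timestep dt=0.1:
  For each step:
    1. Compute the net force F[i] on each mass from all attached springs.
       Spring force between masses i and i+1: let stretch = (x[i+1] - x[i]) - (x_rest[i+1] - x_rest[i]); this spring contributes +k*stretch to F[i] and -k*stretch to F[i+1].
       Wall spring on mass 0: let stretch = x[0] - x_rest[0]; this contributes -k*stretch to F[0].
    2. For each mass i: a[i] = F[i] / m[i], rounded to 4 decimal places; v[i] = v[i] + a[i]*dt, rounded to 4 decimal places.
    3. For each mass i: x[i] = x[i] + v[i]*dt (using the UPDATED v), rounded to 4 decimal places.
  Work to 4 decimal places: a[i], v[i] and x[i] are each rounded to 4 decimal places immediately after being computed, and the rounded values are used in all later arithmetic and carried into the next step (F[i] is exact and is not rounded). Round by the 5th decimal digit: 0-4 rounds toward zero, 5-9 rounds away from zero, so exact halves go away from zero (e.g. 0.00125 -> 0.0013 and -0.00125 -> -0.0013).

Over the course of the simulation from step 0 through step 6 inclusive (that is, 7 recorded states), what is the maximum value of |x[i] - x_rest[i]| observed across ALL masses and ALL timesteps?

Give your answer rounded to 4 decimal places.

Answer: 2.4961

Derivation:
Step 0: x=[7.0000 11.0000 16.0000] v=[2.0000 0.0000 0.0000]
Step 1: x=[7.1700 11.0100 16.0000] v=[1.7000 0.1000 0.0000]
Step 2: x=[7.3067 11.0315 16.0001] v=[1.3670 0.2150 0.0010]
Step 3: x=[7.4076 11.0654 16.0005] v=[1.0088 0.3394 0.0041]
Step 4: x=[7.4710 11.1121 16.0016] v=[0.6338 0.4671 0.0106]
Step 5: x=[7.4961 11.1713 16.0038] v=[0.2508 0.5919 0.0217]
Step 6: x=[7.4830 11.2421 16.0077] v=[-0.1313 0.7076 0.0385]
Max displacement = 2.4961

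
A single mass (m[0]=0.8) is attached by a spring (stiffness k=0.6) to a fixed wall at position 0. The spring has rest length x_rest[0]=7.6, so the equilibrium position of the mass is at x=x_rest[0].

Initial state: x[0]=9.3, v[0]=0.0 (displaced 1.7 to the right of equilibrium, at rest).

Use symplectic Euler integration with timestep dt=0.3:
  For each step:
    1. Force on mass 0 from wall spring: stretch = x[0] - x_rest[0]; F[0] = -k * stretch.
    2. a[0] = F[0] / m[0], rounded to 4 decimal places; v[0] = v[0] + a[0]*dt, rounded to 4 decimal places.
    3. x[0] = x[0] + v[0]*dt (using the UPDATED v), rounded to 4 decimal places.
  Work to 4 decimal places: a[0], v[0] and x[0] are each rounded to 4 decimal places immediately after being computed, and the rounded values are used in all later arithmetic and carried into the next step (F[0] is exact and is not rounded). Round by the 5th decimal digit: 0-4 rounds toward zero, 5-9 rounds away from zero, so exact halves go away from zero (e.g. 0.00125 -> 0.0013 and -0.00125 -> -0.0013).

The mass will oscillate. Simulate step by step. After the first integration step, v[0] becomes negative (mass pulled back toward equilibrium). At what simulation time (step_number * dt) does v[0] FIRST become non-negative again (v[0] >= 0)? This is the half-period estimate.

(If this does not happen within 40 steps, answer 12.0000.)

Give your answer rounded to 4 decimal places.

Step 0: x=[9.3000] v=[0.0000]
Step 1: x=[9.1853] v=[-0.3825]
Step 2: x=[8.9635] v=[-0.7392]
Step 3: x=[8.6497] v=[-1.0460]
Step 4: x=[8.2650] v=[-1.2822]
Step 5: x=[7.8355] v=[-1.4318]
Step 6: x=[7.3901] v=[-1.4848]
Step 7: x=[6.9588] v=[-1.4376]
Step 8: x=[6.5708] v=[-1.2933]
Step 9: x=[6.2523] v=[-1.0617]
Step 10: x=[6.0248] v=[-0.7585]
Step 11: x=[5.9036] v=[-0.4041]
Step 12: x=[5.8969] v=[-0.0224]
Step 13: x=[6.0051] v=[0.3608]
First v>=0 after going negative at step 13, time=3.9000

Answer: 3.9000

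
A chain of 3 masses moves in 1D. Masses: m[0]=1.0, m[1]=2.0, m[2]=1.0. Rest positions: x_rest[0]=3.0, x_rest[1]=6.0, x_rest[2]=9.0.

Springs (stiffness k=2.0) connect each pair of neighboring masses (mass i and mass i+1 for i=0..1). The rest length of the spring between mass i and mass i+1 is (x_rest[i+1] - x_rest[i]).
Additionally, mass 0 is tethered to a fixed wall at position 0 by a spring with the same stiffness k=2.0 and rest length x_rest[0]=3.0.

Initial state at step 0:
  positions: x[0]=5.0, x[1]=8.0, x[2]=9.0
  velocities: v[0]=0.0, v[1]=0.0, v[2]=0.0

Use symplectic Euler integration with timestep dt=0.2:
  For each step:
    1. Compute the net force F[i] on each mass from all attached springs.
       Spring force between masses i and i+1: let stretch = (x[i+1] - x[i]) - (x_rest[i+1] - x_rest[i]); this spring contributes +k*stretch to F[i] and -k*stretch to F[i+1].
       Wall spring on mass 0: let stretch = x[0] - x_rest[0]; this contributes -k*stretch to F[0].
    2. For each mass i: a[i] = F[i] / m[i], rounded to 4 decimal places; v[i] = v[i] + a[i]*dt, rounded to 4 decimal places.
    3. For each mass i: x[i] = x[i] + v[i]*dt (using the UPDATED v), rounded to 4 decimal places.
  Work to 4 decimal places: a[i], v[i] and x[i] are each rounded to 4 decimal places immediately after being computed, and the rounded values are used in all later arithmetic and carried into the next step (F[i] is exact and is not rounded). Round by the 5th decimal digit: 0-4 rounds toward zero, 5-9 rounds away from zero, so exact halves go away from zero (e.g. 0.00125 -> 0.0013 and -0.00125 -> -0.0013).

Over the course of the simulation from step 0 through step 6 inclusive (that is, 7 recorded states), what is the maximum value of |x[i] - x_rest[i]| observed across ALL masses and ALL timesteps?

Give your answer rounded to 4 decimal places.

Answer: 2.1790

Derivation:
Step 0: x=[5.0000 8.0000 9.0000] v=[0.0000 0.0000 0.0000]
Step 1: x=[4.8400 7.9200 9.1600] v=[-0.8000 -0.4000 0.8000]
Step 2: x=[4.5392 7.7664 9.4608] v=[-1.5040 -0.7680 1.5040]
Step 3: x=[4.1334 7.5515 9.8660] v=[-2.0288 -1.0746 2.0262]
Step 4: x=[3.6704 7.2924 10.3261] v=[-2.3149 -1.2953 2.3004]
Step 5: x=[3.2035 7.0098 10.7835] v=[-2.3343 -1.4130 2.2869]
Step 6: x=[2.7849 6.7259 11.1790] v=[-2.0932 -1.4195 1.9774]
Max displacement = 2.1790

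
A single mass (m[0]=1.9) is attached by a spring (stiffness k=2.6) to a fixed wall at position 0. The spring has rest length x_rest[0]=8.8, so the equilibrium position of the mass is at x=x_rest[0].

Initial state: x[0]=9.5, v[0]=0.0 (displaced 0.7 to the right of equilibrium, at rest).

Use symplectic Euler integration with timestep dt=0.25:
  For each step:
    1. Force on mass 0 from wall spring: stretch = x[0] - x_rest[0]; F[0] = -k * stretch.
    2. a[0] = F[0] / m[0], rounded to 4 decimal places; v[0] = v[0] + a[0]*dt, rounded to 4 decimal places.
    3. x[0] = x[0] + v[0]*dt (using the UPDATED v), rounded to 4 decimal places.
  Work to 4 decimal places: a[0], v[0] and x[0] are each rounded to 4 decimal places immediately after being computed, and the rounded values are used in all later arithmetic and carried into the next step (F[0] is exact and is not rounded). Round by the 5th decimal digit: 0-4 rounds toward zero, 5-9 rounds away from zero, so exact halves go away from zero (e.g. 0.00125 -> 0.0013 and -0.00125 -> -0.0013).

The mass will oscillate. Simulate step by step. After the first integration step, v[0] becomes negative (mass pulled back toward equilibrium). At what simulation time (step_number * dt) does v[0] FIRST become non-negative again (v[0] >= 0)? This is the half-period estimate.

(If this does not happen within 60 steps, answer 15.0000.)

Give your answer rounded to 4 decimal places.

Step 0: x=[9.5000] v=[0.0000]
Step 1: x=[9.4401] v=[-0.2395]
Step 2: x=[9.3255] v=[-0.4585]
Step 3: x=[9.1659] v=[-0.6383]
Step 4: x=[8.9750] v=[-0.7635]
Step 5: x=[8.7692] v=[-0.8234]
Step 6: x=[8.5660] v=[-0.8129]
Step 7: x=[8.3828] v=[-0.7329]
Step 8: x=[8.2353] v=[-0.5902]
Step 9: x=[8.1361] v=[-0.3970]
Step 10: x=[8.0936] v=[-0.1699]
Step 11: x=[8.1116] v=[0.0718]
First v>=0 after going negative at step 11, time=2.7500

Answer: 2.7500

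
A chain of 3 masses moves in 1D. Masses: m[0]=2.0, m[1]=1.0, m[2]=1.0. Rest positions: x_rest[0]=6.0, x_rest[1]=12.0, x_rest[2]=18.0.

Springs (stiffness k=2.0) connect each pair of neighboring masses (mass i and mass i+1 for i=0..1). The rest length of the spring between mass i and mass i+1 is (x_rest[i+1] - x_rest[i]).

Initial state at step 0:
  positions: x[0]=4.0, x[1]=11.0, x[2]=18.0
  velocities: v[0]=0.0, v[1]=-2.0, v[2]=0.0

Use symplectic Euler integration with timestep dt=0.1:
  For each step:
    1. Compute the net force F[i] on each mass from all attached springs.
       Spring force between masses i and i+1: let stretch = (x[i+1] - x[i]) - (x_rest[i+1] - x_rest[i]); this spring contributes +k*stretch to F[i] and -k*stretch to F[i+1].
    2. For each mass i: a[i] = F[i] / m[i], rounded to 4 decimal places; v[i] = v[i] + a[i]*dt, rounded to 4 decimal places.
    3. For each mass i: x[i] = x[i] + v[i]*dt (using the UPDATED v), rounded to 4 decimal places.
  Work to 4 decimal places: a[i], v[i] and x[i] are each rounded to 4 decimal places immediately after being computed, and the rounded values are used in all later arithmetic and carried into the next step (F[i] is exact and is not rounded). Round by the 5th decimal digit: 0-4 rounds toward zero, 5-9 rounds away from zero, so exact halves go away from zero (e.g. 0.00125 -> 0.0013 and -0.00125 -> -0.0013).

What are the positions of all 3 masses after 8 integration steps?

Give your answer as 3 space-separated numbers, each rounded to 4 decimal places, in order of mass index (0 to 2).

Answer: 4.1941 9.9330 17.0790

Derivation:
Step 0: x=[4.0000 11.0000 18.0000] v=[0.0000 -2.0000 0.0000]
Step 1: x=[4.0100 10.8000 17.9800] v=[0.1000 -2.0000 -0.2000]
Step 2: x=[4.0279 10.6078 17.9364] v=[0.1790 -1.9220 -0.4360]
Step 3: x=[4.0516 10.4306 17.8662] v=[0.2370 -1.7723 -0.7017]
Step 4: x=[4.0791 10.2745 17.7673] v=[0.2749 -1.5610 -0.9888]
Step 5: x=[4.1085 10.1444 17.6386] v=[0.2944 -1.3015 -1.2874]
Step 6: x=[4.1383 10.0434 17.4800] v=[0.2980 -1.0098 -1.5862]
Step 7: x=[4.1672 9.9731 17.2927] v=[0.2885 -0.7035 -1.8735]
Step 8: x=[4.1941 9.9330 17.0790] v=[0.2691 -0.4008 -2.1374]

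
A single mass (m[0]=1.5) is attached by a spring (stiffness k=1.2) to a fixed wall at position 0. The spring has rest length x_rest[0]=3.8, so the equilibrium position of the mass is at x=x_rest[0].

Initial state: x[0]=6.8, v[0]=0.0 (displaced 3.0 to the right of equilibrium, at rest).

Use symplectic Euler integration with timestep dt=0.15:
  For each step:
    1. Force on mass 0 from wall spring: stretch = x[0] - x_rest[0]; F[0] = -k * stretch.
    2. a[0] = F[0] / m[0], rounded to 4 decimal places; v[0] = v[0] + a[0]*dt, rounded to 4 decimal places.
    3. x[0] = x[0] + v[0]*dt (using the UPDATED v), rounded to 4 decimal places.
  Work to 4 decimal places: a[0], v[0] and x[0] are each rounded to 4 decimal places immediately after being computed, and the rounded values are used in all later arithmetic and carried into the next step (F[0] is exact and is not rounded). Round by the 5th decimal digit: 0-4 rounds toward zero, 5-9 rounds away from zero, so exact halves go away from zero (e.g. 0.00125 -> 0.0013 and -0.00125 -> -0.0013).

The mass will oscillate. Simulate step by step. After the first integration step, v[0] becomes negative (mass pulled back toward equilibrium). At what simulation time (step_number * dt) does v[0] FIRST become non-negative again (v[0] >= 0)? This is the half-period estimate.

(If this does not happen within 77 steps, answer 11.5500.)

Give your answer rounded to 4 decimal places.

Step 0: x=[6.8000] v=[0.0000]
Step 1: x=[6.7460] v=[-0.3600]
Step 2: x=[6.6390] v=[-0.7135]
Step 3: x=[6.4809] v=[-1.0542]
Step 4: x=[6.2745] v=[-1.3759]
Step 5: x=[6.0236] v=[-1.6728]
Step 6: x=[5.7327] v=[-1.9396]
Step 7: x=[5.4070] v=[-2.1715]
Step 8: x=[5.0524] v=[-2.3643]
Step 9: x=[4.6752] v=[-2.5146]
Step 10: x=[4.2823] v=[-2.6196]
Step 11: x=[3.8807] v=[-2.6775]
Step 12: x=[3.4776] v=[-2.6872]
Step 13: x=[3.0803] v=[-2.6485]
Step 14: x=[2.6960] v=[-2.5621]
Step 15: x=[2.3316] v=[-2.4296]
Step 16: x=[1.9936] v=[-2.2534]
Step 17: x=[1.6881] v=[-2.0366]
Step 18: x=[1.4206] v=[-1.7832]
Step 19: x=[1.1959] v=[-1.4977]
Step 20: x=[1.0181] v=[-1.1852]
Step 21: x=[0.8904] v=[-0.8514]
Step 22: x=[0.8151] v=[-0.5022]
Step 23: x=[0.7935] v=[-0.1440]
Step 24: x=[0.8260] v=[0.2168]
First v>=0 after going negative at step 24, time=3.6000

Answer: 3.6000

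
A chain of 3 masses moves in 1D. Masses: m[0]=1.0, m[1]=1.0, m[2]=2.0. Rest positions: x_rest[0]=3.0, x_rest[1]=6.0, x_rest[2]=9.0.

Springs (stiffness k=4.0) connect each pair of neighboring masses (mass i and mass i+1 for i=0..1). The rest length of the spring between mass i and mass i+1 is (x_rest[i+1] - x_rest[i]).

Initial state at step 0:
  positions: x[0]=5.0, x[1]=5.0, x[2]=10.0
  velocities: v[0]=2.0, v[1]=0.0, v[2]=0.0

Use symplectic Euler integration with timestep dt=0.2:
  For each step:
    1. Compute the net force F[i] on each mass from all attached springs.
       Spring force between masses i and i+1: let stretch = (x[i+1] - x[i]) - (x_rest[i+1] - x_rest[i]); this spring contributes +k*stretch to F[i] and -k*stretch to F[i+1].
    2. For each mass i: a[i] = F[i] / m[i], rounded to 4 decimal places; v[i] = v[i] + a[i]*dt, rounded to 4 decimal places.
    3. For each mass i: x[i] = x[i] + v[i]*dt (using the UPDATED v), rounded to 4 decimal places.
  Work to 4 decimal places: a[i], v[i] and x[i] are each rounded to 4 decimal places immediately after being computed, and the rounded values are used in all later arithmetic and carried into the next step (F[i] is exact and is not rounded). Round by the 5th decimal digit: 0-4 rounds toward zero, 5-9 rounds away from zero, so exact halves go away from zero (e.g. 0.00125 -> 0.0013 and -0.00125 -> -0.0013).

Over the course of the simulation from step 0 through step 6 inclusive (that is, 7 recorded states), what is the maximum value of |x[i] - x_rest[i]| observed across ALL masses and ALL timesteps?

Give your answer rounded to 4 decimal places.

Answer: 3.1407

Derivation:
Step 0: x=[5.0000 5.0000 10.0000] v=[2.0000 0.0000 0.0000]
Step 1: x=[4.9200 5.8000 9.8400] v=[-0.4000 4.0000 -0.8000]
Step 2: x=[4.5008 7.1056 9.5968] v=[-2.0960 6.5280 -1.2160]
Step 3: x=[4.0184 8.3930 9.3943] v=[-2.4122 6.4371 -1.0125]
Step 4: x=[3.7559 9.1407 9.3517] v=[-1.3125 3.7385 -0.2130]
Step 5: x=[3.8750 9.0606 9.5322] v=[0.5953 -0.4005 0.9026]
Step 6: x=[4.3438 8.2263 9.9150] v=[2.3438 -4.1717 1.9140]
Max displacement = 3.1407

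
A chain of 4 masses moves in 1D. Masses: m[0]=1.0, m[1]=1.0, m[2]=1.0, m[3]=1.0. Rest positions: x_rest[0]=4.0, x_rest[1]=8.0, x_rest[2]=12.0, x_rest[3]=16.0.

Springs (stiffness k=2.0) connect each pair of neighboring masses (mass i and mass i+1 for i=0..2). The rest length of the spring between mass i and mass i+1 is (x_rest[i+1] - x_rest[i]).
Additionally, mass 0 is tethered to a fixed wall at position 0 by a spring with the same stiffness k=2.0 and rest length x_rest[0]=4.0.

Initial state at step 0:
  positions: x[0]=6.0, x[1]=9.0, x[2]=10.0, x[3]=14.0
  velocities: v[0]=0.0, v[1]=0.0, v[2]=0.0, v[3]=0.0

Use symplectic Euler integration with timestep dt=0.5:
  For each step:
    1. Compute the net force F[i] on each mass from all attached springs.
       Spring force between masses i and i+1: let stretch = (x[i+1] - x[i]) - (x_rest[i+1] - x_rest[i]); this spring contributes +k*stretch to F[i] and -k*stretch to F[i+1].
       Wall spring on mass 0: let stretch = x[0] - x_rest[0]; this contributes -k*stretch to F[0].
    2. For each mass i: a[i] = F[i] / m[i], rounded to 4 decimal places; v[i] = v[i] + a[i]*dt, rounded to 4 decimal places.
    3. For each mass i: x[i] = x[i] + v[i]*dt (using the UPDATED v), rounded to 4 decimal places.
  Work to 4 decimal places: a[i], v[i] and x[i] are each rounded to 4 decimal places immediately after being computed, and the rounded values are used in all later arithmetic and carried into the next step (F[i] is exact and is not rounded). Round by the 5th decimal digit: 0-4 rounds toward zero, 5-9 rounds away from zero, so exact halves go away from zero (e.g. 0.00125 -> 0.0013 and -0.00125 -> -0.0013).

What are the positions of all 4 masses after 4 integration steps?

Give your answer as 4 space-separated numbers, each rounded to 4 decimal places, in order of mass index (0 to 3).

Answer: 2.2500 6.1875 10.8125 17.7500

Derivation:
Step 0: x=[6.0000 9.0000 10.0000 14.0000] v=[0.0000 0.0000 0.0000 0.0000]
Step 1: x=[4.5000 8.0000 11.5000 14.0000] v=[-3.0000 -2.0000 3.0000 0.0000]
Step 2: x=[2.5000 7.0000 12.5000 14.7500] v=[-4.0000 -2.0000 2.0000 1.5000]
Step 3: x=[1.5000 6.5000 11.8750 16.3750] v=[-2.0000 -1.0000 -1.2500 3.2500]
Step 4: x=[2.2500 6.1875 10.8125 17.7500] v=[1.5000 -0.6250 -2.1250 2.7500]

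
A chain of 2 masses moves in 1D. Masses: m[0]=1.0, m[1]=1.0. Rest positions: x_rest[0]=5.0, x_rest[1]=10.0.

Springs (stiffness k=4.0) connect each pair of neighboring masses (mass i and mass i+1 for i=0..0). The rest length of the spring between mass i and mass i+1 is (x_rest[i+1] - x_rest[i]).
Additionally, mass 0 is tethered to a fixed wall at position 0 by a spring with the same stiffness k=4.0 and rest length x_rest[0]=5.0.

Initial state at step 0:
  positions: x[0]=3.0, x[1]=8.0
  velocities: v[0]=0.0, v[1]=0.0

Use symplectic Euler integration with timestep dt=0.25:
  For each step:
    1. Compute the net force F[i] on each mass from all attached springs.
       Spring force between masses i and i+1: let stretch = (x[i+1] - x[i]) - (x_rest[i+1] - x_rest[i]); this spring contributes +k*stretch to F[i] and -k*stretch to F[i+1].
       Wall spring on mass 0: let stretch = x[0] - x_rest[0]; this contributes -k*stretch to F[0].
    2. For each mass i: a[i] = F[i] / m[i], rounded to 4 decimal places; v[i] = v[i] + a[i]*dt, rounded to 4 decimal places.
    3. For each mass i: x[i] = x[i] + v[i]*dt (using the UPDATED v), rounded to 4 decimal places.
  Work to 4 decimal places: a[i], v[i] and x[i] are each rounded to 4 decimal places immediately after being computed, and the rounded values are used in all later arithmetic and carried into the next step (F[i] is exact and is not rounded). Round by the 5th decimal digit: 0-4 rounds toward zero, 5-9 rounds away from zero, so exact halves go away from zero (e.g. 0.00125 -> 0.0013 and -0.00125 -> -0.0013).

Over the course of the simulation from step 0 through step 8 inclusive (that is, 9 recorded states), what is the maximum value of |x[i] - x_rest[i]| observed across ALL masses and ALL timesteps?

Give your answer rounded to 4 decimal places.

Step 0: x=[3.0000 8.0000] v=[0.0000 0.0000]
Step 1: x=[3.5000 8.0000] v=[2.0000 0.0000]
Step 2: x=[4.2500 8.1250] v=[3.0000 0.5000]
Step 3: x=[4.9063 8.5313] v=[2.6250 1.6250]
Step 4: x=[5.2422 9.2813] v=[1.3437 3.0000]
Step 5: x=[5.2774 10.2715] v=[0.1406 3.9609]
Step 6: x=[5.2417 11.2632] v=[-0.1427 3.9668]
Step 7: x=[5.4010 11.9995] v=[0.6371 2.9453]
Step 8: x=[5.8597 12.3362] v=[1.8346 1.3468]
Max displacement = 2.3362

Answer: 2.3362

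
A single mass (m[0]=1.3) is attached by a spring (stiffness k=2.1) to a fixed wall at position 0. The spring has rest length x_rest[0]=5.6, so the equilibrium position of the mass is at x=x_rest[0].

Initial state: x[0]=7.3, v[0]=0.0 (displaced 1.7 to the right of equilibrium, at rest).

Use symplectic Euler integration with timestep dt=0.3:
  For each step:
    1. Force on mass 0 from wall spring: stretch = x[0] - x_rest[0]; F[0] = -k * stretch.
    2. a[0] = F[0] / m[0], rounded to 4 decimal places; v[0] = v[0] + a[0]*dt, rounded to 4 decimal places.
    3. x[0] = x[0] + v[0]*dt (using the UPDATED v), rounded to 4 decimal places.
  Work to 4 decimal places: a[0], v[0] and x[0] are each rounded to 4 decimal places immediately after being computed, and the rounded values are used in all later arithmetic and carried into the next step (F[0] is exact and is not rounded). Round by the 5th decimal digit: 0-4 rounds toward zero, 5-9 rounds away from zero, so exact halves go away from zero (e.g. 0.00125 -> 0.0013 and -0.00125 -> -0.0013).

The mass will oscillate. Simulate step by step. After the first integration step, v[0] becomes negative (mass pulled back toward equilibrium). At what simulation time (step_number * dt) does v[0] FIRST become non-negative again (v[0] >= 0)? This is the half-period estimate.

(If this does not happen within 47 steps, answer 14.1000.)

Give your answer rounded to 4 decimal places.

Answer: 2.7000

Derivation:
Step 0: x=[7.3000] v=[0.0000]
Step 1: x=[7.0528] v=[-0.8239]
Step 2: x=[6.5944] v=[-1.5279]
Step 3: x=[5.9915] v=[-2.0098]
Step 4: x=[5.3317] v=[-2.1995]
Step 5: x=[4.7109] v=[-2.0695]
Step 6: x=[4.2193] v=[-1.6386]
Step 7: x=[3.9285] v=[-0.9695]
Step 8: x=[3.8807] v=[-0.1595]
Step 9: x=[4.0828] v=[0.6737]
First v>=0 after going negative at step 9, time=2.7000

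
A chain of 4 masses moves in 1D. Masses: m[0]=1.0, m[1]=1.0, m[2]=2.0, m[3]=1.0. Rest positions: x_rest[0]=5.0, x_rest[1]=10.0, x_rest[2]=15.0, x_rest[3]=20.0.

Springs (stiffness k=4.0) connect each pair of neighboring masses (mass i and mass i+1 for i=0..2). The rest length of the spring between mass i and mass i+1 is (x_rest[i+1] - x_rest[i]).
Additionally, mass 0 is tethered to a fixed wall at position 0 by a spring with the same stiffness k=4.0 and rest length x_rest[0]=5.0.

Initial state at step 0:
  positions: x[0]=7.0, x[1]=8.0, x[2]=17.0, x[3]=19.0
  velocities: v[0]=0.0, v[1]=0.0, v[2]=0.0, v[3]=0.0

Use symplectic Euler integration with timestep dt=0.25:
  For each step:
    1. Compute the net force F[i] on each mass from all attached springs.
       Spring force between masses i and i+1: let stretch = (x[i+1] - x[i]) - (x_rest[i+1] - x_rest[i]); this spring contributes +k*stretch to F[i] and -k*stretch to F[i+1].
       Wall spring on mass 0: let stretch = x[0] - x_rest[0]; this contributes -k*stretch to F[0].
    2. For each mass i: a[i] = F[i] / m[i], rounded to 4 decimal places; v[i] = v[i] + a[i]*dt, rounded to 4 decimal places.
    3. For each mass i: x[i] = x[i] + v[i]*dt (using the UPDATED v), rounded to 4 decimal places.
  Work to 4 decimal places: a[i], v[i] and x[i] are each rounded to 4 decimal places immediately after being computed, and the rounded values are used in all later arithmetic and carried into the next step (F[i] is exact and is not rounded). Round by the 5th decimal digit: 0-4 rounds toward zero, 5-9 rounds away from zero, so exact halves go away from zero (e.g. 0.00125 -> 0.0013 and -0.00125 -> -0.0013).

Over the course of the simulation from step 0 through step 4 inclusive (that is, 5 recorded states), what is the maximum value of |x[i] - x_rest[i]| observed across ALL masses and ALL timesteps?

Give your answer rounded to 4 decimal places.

Answer: 3.2813

Derivation:
Step 0: x=[7.0000 8.0000 17.0000 19.0000] v=[0.0000 0.0000 0.0000 0.0000]
Step 1: x=[5.5000 10.0000 16.1250 19.7500] v=[-6.0000 8.0000 -3.5000 3.0000]
Step 2: x=[3.7500 12.4063 14.9375 20.8438] v=[-7.0000 9.6250 -4.7500 4.3750]
Step 3: x=[3.2266 13.2813 14.1719 21.7110] v=[-2.0937 3.4999 -3.0625 3.4687]
Step 4: x=[4.4102 11.8653 14.2374 21.9434] v=[4.7344 -5.6642 0.2618 0.9296]
Max displacement = 3.2813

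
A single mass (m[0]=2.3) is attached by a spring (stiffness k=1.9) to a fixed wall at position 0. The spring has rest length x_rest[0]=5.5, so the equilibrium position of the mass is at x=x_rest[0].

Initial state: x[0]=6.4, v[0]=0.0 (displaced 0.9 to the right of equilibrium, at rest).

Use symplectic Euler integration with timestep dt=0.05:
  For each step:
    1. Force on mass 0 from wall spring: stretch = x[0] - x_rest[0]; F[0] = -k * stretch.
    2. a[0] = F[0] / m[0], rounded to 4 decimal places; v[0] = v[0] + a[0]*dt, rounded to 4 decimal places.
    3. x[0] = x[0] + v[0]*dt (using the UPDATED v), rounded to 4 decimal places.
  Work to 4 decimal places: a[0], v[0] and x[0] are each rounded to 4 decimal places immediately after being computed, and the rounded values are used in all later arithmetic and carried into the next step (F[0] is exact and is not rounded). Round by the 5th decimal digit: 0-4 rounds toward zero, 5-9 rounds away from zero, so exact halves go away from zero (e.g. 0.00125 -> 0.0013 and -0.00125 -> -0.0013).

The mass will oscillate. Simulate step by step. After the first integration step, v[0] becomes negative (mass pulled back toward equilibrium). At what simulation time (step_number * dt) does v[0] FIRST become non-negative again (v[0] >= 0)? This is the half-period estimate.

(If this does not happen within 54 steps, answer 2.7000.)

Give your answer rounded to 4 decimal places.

Step 0: x=[6.4000] v=[0.0000]
Step 1: x=[6.3981] v=[-0.0372]
Step 2: x=[6.3944] v=[-0.0743]
Step 3: x=[6.3888] v=[-0.1112]
Step 4: x=[6.3814] v=[-0.1479]
Step 5: x=[6.3722] v=[-0.1843]
Step 6: x=[6.3612] v=[-0.2203]
Step 7: x=[6.3484] v=[-0.2559]
Step 8: x=[6.3339] v=[-0.2909]
Step 9: x=[6.3176] v=[-0.3253]
Step 10: x=[6.2996] v=[-0.3591]
Step 11: x=[6.2800] v=[-0.3921]
Step 12: x=[6.2588] v=[-0.4243]
Step 13: x=[6.2360] v=[-0.4556]
Step 14: x=[6.2117] v=[-0.4860]
Step 15: x=[6.1859] v=[-0.5154]
Step 16: x=[6.1587] v=[-0.5437]
Step 17: x=[6.1302] v=[-0.5709]
Step 18: x=[6.1004] v=[-0.5969]
Step 19: x=[6.0693] v=[-0.6217]
Step 20: x=[6.0370] v=[-0.6452]
Step 21: x=[6.0036] v=[-0.6674]
Step 22: x=[5.9692] v=[-0.6882]
Step 23: x=[5.9338] v=[-0.7076]
Step 24: x=[5.8975] v=[-0.7255]
Step 25: x=[5.8604] v=[-0.7419]
Step 26: x=[5.8226] v=[-0.7568]
Step 27: x=[5.7841] v=[-0.7701]
Step 28: x=[5.7450] v=[-0.7818]
Step 29: x=[5.7054] v=[-0.7919]
Step 30: x=[5.6654] v=[-0.8004]
Step 31: x=[5.6250] v=[-0.8072]
Step 32: x=[5.5844] v=[-0.8124]
Step 33: x=[5.5436] v=[-0.8159]
Step 34: x=[5.5027] v=[-0.8177]
Step 35: x=[5.4618] v=[-0.8178]
Step 36: x=[5.4210] v=[-0.8162]
Step 37: x=[5.3804] v=[-0.8129]
Step 38: x=[5.3400] v=[-0.8080]
Step 39: x=[5.2999] v=[-0.8014]
Step 40: x=[5.2602] v=[-0.7931]
Step 41: x=[5.2210] v=[-0.7832]
Step 42: x=[5.1824] v=[-0.7717]
Step 43: x=[5.1445] v=[-0.7586]
Step 44: x=[5.1073] v=[-0.7439]
Step 45: x=[5.0709] v=[-0.7277]
Step 46: x=[5.0354] v=[-0.7100]
Step 47: x=[5.0009] v=[-0.6908]
Step 48: x=[4.9674] v=[-0.6702]
Step 49: x=[4.9350] v=[-0.6482]
Step 50: x=[4.9038] v=[-0.6249]
Step 51: x=[4.8738] v=[-0.6003]
Step 52: x=[4.8451] v=[-0.5744]
Step 53: x=[4.8177] v=[-0.5474]
Step 54: x=[4.7917] v=[-0.5192]
v[0] did not become non-negative within 54 steps; using fallback time=2.7000

Answer: 2.7000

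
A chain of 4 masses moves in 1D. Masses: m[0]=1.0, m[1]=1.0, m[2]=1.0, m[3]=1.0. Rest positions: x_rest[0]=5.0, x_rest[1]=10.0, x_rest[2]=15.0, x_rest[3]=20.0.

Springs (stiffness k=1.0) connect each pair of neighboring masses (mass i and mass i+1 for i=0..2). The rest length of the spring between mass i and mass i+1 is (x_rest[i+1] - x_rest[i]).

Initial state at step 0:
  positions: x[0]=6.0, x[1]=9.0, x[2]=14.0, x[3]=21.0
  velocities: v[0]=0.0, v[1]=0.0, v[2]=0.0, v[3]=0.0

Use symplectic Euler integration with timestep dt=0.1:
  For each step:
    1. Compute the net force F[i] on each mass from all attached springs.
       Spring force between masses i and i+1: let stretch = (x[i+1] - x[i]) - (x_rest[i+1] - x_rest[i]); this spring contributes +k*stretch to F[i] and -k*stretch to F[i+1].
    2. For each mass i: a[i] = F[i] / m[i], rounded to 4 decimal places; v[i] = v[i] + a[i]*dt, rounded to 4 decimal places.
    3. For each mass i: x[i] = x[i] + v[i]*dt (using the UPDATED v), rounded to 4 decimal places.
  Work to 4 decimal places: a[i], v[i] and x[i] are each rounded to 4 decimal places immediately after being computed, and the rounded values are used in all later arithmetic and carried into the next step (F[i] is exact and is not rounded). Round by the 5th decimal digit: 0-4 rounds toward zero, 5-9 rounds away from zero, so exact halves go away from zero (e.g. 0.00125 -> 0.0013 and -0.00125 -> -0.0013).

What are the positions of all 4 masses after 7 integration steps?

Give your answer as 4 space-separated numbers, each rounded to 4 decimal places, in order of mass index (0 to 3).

Step 0: x=[6.0000 9.0000 14.0000 21.0000] v=[0.0000 0.0000 0.0000 0.0000]
Step 1: x=[5.9800 9.0200 14.0200 20.9800] v=[-0.2000 0.2000 0.2000 -0.2000]
Step 2: x=[5.9404 9.0596 14.0596 20.9404] v=[-0.3960 0.3960 0.3960 -0.3960]
Step 3: x=[5.8820 9.1180 14.1180 20.8820] v=[-0.5841 0.5841 0.5841 -0.5841]
Step 4: x=[5.8060 9.1941 14.1941 20.8060] v=[-0.7605 0.7605 0.7605 -0.7605]
Step 5: x=[5.7138 9.2863 14.2863 20.7138] v=[-0.9217 0.9217 0.9217 -0.9217]
Step 6: x=[5.6074 9.3928 14.3928 20.6074] v=[-1.0645 1.0645 1.0645 -1.0645]
Step 7: x=[5.4888 9.5114 14.5114 20.4888] v=[-1.1860 1.1860 1.1860 -1.1860]

Answer: 5.4888 9.5114 14.5114 20.4888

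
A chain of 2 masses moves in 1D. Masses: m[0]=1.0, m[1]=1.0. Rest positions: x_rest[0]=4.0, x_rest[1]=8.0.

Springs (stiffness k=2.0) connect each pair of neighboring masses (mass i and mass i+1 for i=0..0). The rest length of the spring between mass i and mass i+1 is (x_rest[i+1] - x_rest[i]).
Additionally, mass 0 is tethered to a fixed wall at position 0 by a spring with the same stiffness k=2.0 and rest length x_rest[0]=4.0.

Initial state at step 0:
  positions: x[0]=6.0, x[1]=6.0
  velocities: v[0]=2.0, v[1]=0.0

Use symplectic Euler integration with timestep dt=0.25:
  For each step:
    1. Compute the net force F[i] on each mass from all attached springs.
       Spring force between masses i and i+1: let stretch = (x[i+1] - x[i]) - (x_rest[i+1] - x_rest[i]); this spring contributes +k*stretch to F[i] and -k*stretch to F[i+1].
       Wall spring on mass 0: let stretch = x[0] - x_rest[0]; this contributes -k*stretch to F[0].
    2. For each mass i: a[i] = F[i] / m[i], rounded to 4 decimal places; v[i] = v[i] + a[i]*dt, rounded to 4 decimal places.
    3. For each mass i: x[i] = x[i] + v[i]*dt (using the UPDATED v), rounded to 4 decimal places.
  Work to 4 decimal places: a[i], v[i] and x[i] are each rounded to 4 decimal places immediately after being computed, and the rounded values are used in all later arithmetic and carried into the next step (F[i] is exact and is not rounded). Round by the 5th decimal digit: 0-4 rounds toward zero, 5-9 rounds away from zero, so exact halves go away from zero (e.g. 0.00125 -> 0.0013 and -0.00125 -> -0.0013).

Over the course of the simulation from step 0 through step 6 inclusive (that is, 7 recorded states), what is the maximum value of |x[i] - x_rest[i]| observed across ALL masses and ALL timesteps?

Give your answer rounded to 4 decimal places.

Answer: 2.2706

Derivation:
Step 0: x=[6.0000 6.0000] v=[2.0000 0.0000]
Step 1: x=[5.7500 6.5000] v=[-1.0000 2.0000]
Step 2: x=[4.8750 7.4063] v=[-3.5000 3.6250]
Step 3: x=[3.7070 8.4962] v=[-4.6719 4.3594]
Step 4: x=[2.6743 9.4874] v=[-4.1308 3.9648]
Step 5: x=[2.1590 10.1270] v=[-2.0614 2.5583]
Step 6: x=[2.3698 10.2706] v=[0.8431 0.5743]
Max displacement = 2.2706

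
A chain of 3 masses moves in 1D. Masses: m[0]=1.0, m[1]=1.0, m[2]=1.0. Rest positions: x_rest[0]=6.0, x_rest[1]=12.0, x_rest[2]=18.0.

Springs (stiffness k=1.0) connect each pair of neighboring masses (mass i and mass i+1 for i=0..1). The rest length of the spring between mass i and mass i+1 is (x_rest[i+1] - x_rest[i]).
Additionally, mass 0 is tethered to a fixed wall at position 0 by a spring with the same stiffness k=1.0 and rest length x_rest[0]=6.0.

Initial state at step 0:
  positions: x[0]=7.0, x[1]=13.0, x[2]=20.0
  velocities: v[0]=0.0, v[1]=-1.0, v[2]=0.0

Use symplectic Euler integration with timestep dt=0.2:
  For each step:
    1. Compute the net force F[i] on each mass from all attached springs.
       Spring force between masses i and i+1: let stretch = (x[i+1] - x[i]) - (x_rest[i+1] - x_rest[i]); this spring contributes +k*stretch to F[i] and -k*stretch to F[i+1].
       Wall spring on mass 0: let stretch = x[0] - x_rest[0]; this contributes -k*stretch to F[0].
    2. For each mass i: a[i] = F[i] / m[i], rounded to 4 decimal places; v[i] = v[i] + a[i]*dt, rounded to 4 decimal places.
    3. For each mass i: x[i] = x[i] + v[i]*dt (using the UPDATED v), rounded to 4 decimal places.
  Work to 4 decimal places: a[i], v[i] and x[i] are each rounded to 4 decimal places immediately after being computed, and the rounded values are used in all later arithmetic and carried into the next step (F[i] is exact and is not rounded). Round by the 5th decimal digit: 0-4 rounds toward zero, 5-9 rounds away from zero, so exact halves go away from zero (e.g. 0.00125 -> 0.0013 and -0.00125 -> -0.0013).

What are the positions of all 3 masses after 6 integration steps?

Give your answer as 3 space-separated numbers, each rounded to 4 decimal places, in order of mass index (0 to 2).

Answer: 6.2314 12.7181 19.1236

Derivation:
Step 0: x=[7.0000 13.0000 20.0000] v=[0.0000 -1.0000 0.0000]
Step 1: x=[6.9600 12.8400 19.9600] v=[-0.2000 -0.8000 -0.2000]
Step 2: x=[6.8768 12.7296 19.8752] v=[-0.4160 -0.5520 -0.4240]
Step 3: x=[6.7526 12.6709 19.7446] v=[-0.6208 -0.2934 -0.6531]
Step 4: x=[6.5951 12.6584 19.5710] v=[-0.7877 -0.0623 -0.8678]
Step 5: x=[6.4163 12.6799 19.3609] v=[-0.8941 0.1076 -1.0503]
Step 6: x=[6.2314 12.7181 19.1236] v=[-0.9246 0.1911 -1.1865]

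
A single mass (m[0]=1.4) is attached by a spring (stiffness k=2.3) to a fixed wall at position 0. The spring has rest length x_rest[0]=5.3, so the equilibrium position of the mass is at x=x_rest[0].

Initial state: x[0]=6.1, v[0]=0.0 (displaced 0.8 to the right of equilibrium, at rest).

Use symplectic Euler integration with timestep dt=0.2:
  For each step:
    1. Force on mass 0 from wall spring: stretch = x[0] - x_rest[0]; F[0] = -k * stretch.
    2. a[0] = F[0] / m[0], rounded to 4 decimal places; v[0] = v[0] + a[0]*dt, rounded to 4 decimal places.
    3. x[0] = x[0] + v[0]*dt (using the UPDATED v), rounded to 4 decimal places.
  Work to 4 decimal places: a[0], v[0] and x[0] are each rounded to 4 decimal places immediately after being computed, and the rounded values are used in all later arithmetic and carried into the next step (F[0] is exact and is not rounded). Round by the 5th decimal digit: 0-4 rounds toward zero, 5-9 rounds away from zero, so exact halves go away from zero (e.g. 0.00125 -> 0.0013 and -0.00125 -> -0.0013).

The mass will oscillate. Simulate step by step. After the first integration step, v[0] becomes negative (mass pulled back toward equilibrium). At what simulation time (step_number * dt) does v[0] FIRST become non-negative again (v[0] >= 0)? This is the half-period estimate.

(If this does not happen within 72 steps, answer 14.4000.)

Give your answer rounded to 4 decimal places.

Answer: 2.6000

Derivation:
Step 0: x=[6.1000] v=[0.0000]
Step 1: x=[6.0474] v=[-0.2629]
Step 2: x=[5.9457] v=[-0.5085]
Step 3: x=[5.8016] v=[-0.7207]
Step 4: x=[5.6245] v=[-0.8855]
Step 5: x=[5.4261] v=[-0.9921]
Step 6: x=[5.2194] v=[-1.0335]
Step 7: x=[5.0180] v=[-1.0070]
Step 8: x=[4.8351] v=[-0.9143]
Step 9: x=[4.6828] v=[-0.7615]
Step 10: x=[4.5711] v=[-0.5587]
Step 11: x=[4.5073] v=[-0.3192]
Step 12: x=[4.4956] v=[-0.0587]
Step 13: x=[4.5367] v=[0.2056]
First v>=0 after going negative at step 13, time=2.6000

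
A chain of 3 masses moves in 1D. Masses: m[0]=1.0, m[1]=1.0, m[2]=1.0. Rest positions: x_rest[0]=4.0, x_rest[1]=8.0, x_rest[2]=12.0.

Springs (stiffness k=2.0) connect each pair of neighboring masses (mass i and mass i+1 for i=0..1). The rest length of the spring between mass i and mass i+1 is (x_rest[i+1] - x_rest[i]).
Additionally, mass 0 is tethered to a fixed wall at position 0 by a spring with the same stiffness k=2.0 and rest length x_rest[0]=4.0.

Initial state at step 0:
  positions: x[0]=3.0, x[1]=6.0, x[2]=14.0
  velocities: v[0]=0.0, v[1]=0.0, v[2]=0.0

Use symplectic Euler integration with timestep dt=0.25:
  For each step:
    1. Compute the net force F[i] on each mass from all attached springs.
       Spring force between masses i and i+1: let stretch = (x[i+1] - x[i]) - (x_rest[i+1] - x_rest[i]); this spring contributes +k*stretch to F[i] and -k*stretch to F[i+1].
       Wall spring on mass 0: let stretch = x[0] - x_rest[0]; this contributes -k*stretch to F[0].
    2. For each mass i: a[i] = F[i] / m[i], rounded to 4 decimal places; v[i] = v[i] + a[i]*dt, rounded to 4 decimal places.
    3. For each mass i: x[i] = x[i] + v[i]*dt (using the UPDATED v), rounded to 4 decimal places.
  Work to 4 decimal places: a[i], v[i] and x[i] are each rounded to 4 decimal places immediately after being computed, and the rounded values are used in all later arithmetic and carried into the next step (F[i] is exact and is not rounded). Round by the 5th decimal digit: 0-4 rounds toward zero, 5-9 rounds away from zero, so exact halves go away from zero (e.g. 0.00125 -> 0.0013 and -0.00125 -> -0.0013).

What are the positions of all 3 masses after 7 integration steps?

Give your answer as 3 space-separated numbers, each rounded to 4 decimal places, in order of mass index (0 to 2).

Answer: 6.0491 8.6625 10.5383

Derivation:
Step 0: x=[3.0000 6.0000 14.0000] v=[0.0000 0.0000 0.0000]
Step 1: x=[3.0000 6.6250 13.5000] v=[0.0000 2.5000 -2.0000]
Step 2: x=[3.0781 7.6563 12.6406] v=[0.3125 4.1250 -3.4375]
Step 3: x=[3.3438 8.7383 11.6582] v=[1.0626 4.3281 -3.9297]
Step 4: x=[3.8658 9.5110 10.8108] v=[2.0880 3.0908 -3.3897]
Step 5: x=[4.6102 9.7405 10.3009] v=[2.9777 0.9181 -2.0396]
Step 6: x=[5.4197 9.3988 10.2210] v=[3.2378 -1.3669 -0.3198]
Step 7: x=[6.0491 8.6625 10.5383] v=[2.5175 -2.9454 1.2691]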